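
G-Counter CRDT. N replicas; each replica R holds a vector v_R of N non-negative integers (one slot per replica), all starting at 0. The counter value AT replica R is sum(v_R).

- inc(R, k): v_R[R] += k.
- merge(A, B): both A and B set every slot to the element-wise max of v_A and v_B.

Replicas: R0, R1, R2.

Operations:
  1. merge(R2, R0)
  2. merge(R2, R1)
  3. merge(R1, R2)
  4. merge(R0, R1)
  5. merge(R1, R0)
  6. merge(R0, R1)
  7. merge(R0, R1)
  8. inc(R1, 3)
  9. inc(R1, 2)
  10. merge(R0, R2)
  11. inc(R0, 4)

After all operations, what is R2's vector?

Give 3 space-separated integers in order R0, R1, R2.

Answer: 0 0 0

Derivation:
Op 1: merge R2<->R0 -> R2=(0,0,0) R0=(0,0,0)
Op 2: merge R2<->R1 -> R2=(0,0,0) R1=(0,0,0)
Op 3: merge R1<->R2 -> R1=(0,0,0) R2=(0,0,0)
Op 4: merge R0<->R1 -> R0=(0,0,0) R1=(0,0,0)
Op 5: merge R1<->R0 -> R1=(0,0,0) R0=(0,0,0)
Op 6: merge R0<->R1 -> R0=(0,0,0) R1=(0,0,0)
Op 7: merge R0<->R1 -> R0=(0,0,0) R1=(0,0,0)
Op 8: inc R1 by 3 -> R1=(0,3,0) value=3
Op 9: inc R1 by 2 -> R1=(0,5,0) value=5
Op 10: merge R0<->R2 -> R0=(0,0,0) R2=(0,0,0)
Op 11: inc R0 by 4 -> R0=(4,0,0) value=4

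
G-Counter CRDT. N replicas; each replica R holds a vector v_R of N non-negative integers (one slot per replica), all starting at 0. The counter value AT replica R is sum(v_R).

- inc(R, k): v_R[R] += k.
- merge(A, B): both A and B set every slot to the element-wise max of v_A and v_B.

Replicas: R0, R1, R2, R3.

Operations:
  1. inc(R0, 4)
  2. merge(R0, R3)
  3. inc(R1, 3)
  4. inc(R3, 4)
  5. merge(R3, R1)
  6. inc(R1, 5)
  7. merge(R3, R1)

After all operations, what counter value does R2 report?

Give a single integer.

Op 1: inc R0 by 4 -> R0=(4,0,0,0) value=4
Op 2: merge R0<->R3 -> R0=(4,0,0,0) R3=(4,0,0,0)
Op 3: inc R1 by 3 -> R1=(0,3,0,0) value=3
Op 4: inc R3 by 4 -> R3=(4,0,0,4) value=8
Op 5: merge R3<->R1 -> R3=(4,3,0,4) R1=(4,3,0,4)
Op 6: inc R1 by 5 -> R1=(4,8,0,4) value=16
Op 7: merge R3<->R1 -> R3=(4,8,0,4) R1=(4,8,0,4)

Answer: 0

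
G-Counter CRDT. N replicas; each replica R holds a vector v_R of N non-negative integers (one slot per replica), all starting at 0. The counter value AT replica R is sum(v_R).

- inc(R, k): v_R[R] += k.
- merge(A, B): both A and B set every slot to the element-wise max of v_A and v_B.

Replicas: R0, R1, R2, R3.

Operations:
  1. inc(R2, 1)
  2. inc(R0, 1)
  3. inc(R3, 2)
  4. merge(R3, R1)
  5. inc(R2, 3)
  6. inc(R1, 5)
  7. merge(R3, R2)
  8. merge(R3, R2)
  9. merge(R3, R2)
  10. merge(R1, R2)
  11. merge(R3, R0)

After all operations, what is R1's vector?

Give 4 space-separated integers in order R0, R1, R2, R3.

Op 1: inc R2 by 1 -> R2=(0,0,1,0) value=1
Op 2: inc R0 by 1 -> R0=(1,0,0,0) value=1
Op 3: inc R3 by 2 -> R3=(0,0,0,2) value=2
Op 4: merge R3<->R1 -> R3=(0,0,0,2) R1=(0,0,0,2)
Op 5: inc R2 by 3 -> R2=(0,0,4,0) value=4
Op 6: inc R1 by 5 -> R1=(0,5,0,2) value=7
Op 7: merge R3<->R2 -> R3=(0,0,4,2) R2=(0,0,4,2)
Op 8: merge R3<->R2 -> R3=(0,0,4,2) R2=(0,0,4,2)
Op 9: merge R3<->R2 -> R3=(0,0,4,2) R2=(0,0,4,2)
Op 10: merge R1<->R2 -> R1=(0,5,4,2) R2=(0,5,4,2)
Op 11: merge R3<->R0 -> R3=(1,0,4,2) R0=(1,0,4,2)

Answer: 0 5 4 2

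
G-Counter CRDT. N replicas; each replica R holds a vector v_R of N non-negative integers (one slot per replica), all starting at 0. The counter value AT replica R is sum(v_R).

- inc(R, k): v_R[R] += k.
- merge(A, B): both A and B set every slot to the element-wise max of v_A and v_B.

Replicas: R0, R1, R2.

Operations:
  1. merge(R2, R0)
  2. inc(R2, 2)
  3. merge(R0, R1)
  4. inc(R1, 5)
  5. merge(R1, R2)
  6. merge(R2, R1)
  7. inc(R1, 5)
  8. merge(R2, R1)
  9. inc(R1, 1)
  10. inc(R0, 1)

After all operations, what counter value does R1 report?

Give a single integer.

Answer: 13

Derivation:
Op 1: merge R2<->R0 -> R2=(0,0,0) R0=(0,0,0)
Op 2: inc R2 by 2 -> R2=(0,0,2) value=2
Op 3: merge R0<->R1 -> R0=(0,0,0) R1=(0,0,0)
Op 4: inc R1 by 5 -> R1=(0,5,0) value=5
Op 5: merge R1<->R2 -> R1=(0,5,2) R2=(0,5,2)
Op 6: merge R2<->R1 -> R2=(0,5,2) R1=(0,5,2)
Op 7: inc R1 by 5 -> R1=(0,10,2) value=12
Op 8: merge R2<->R1 -> R2=(0,10,2) R1=(0,10,2)
Op 9: inc R1 by 1 -> R1=(0,11,2) value=13
Op 10: inc R0 by 1 -> R0=(1,0,0) value=1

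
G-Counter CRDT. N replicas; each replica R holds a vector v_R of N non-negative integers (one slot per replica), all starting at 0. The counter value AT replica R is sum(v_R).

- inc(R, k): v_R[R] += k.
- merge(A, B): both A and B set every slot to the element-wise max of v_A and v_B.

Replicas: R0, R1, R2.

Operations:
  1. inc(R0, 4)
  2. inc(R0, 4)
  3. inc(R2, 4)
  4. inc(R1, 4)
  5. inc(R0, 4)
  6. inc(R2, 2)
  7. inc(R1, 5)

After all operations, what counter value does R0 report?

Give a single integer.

Answer: 12

Derivation:
Op 1: inc R0 by 4 -> R0=(4,0,0) value=4
Op 2: inc R0 by 4 -> R0=(8,0,0) value=8
Op 3: inc R2 by 4 -> R2=(0,0,4) value=4
Op 4: inc R1 by 4 -> R1=(0,4,0) value=4
Op 5: inc R0 by 4 -> R0=(12,0,0) value=12
Op 6: inc R2 by 2 -> R2=(0,0,6) value=6
Op 7: inc R1 by 5 -> R1=(0,9,0) value=9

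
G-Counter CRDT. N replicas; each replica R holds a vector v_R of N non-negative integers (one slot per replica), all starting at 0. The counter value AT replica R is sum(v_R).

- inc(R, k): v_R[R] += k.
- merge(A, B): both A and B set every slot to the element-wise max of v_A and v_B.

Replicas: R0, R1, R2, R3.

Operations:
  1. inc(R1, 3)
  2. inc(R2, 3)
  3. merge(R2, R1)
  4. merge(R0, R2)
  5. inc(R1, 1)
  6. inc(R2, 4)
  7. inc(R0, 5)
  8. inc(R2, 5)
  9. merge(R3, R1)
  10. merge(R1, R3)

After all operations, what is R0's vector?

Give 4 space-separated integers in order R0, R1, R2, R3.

Answer: 5 3 3 0

Derivation:
Op 1: inc R1 by 3 -> R1=(0,3,0,0) value=3
Op 2: inc R2 by 3 -> R2=(0,0,3,0) value=3
Op 3: merge R2<->R1 -> R2=(0,3,3,0) R1=(0,3,3,0)
Op 4: merge R0<->R2 -> R0=(0,3,3,0) R2=(0,3,3,0)
Op 5: inc R1 by 1 -> R1=(0,4,3,0) value=7
Op 6: inc R2 by 4 -> R2=(0,3,7,0) value=10
Op 7: inc R0 by 5 -> R0=(5,3,3,0) value=11
Op 8: inc R2 by 5 -> R2=(0,3,12,0) value=15
Op 9: merge R3<->R1 -> R3=(0,4,3,0) R1=(0,4,3,0)
Op 10: merge R1<->R3 -> R1=(0,4,3,0) R3=(0,4,3,0)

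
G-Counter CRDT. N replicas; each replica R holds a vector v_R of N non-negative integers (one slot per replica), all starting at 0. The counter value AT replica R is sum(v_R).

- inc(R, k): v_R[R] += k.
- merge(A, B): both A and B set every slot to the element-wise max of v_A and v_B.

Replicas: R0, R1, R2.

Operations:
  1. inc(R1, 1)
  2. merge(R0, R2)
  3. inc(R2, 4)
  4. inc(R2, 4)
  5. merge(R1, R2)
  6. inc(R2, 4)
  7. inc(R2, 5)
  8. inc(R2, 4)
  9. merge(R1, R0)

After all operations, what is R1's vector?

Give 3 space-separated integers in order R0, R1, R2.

Op 1: inc R1 by 1 -> R1=(0,1,0) value=1
Op 2: merge R0<->R2 -> R0=(0,0,0) R2=(0,0,0)
Op 3: inc R2 by 4 -> R2=(0,0,4) value=4
Op 4: inc R2 by 4 -> R2=(0,0,8) value=8
Op 5: merge R1<->R2 -> R1=(0,1,8) R2=(0,1,8)
Op 6: inc R2 by 4 -> R2=(0,1,12) value=13
Op 7: inc R2 by 5 -> R2=(0,1,17) value=18
Op 8: inc R2 by 4 -> R2=(0,1,21) value=22
Op 9: merge R1<->R0 -> R1=(0,1,8) R0=(0,1,8)

Answer: 0 1 8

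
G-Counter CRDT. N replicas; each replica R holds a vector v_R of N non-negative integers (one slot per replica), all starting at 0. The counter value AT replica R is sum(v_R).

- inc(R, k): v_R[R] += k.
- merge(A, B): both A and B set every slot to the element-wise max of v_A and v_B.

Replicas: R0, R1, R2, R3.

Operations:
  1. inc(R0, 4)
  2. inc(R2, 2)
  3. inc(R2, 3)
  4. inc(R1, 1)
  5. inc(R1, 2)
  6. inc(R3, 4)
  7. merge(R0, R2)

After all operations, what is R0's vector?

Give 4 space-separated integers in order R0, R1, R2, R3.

Answer: 4 0 5 0

Derivation:
Op 1: inc R0 by 4 -> R0=(4,0,0,0) value=4
Op 2: inc R2 by 2 -> R2=(0,0,2,0) value=2
Op 3: inc R2 by 3 -> R2=(0,0,5,0) value=5
Op 4: inc R1 by 1 -> R1=(0,1,0,0) value=1
Op 5: inc R1 by 2 -> R1=(0,3,0,0) value=3
Op 6: inc R3 by 4 -> R3=(0,0,0,4) value=4
Op 7: merge R0<->R2 -> R0=(4,0,5,0) R2=(4,0,5,0)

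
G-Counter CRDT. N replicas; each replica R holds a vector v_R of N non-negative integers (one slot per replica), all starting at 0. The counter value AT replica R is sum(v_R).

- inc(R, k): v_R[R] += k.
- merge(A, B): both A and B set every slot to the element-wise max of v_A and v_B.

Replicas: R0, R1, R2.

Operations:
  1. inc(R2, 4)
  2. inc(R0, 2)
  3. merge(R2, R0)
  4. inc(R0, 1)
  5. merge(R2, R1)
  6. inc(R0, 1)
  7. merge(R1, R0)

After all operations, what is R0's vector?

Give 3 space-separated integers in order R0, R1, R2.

Answer: 4 0 4

Derivation:
Op 1: inc R2 by 4 -> R2=(0,0,4) value=4
Op 2: inc R0 by 2 -> R0=(2,0,0) value=2
Op 3: merge R2<->R0 -> R2=(2,0,4) R0=(2,0,4)
Op 4: inc R0 by 1 -> R0=(3,0,4) value=7
Op 5: merge R2<->R1 -> R2=(2,0,4) R1=(2,0,4)
Op 6: inc R0 by 1 -> R0=(4,0,4) value=8
Op 7: merge R1<->R0 -> R1=(4,0,4) R0=(4,0,4)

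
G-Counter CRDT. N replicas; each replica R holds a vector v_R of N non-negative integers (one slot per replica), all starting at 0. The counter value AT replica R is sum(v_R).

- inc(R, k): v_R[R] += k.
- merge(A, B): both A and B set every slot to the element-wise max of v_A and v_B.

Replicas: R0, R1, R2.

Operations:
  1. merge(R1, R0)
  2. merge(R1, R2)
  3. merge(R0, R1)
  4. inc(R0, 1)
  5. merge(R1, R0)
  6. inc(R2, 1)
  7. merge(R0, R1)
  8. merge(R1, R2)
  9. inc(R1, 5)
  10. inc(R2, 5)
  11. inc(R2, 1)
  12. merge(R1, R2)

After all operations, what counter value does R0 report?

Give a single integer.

Op 1: merge R1<->R0 -> R1=(0,0,0) R0=(0,0,0)
Op 2: merge R1<->R2 -> R1=(0,0,0) R2=(0,0,0)
Op 3: merge R0<->R1 -> R0=(0,0,0) R1=(0,0,0)
Op 4: inc R0 by 1 -> R0=(1,0,0) value=1
Op 5: merge R1<->R0 -> R1=(1,0,0) R0=(1,0,0)
Op 6: inc R2 by 1 -> R2=(0,0,1) value=1
Op 7: merge R0<->R1 -> R0=(1,0,0) R1=(1,0,0)
Op 8: merge R1<->R2 -> R1=(1,0,1) R2=(1,0,1)
Op 9: inc R1 by 5 -> R1=(1,5,1) value=7
Op 10: inc R2 by 5 -> R2=(1,0,6) value=7
Op 11: inc R2 by 1 -> R2=(1,0,7) value=8
Op 12: merge R1<->R2 -> R1=(1,5,7) R2=(1,5,7)

Answer: 1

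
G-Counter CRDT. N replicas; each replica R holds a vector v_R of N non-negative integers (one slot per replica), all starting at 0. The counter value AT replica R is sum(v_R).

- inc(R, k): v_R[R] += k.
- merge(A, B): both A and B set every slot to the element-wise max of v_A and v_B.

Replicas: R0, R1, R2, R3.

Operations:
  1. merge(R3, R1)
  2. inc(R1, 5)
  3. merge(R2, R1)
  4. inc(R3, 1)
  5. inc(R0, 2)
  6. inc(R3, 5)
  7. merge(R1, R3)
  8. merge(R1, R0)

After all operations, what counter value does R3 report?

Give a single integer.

Op 1: merge R3<->R1 -> R3=(0,0,0,0) R1=(0,0,0,0)
Op 2: inc R1 by 5 -> R1=(0,5,0,0) value=5
Op 3: merge R2<->R1 -> R2=(0,5,0,0) R1=(0,5,0,0)
Op 4: inc R3 by 1 -> R3=(0,0,0,1) value=1
Op 5: inc R0 by 2 -> R0=(2,0,0,0) value=2
Op 6: inc R3 by 5 -> R3=(0,0,0,6) value=6
Op 7: merge R1<->R3 -> R1=(0,5,0,6) R3=(0,5,0,6)
Op 8: merge R1<->R0 -> R1=(2,5,0,6) R0=(2,5,0,6)

Answer: 11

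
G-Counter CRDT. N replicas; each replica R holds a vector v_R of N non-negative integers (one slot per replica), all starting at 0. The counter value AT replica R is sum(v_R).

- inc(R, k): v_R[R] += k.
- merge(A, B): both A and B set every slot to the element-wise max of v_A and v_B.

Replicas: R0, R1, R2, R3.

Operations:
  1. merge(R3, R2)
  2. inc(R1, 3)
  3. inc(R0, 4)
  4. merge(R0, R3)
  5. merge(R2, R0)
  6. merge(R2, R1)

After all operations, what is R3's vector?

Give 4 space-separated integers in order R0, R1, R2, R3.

Op 1: merge R3<->R2 -> R3=(0,0,0,0) R2=(0,0,0,0)
Op 2: inc R1 by 3 -> R1=(0,3,0,0) value=3
Op 3: inc R0 by 4 -> R0=(4,0,0,0) value=4
Op 4: merge R0<->R3 -> R0=(4,0,0,0) R3=(4,0,0,0)
Op 5: merge R2<->R0 -> R2=(4,0,0,0) R0=(4,0,0,0)
Op 6: merge R2<->R1 -> R2=(4,3,0,0) R1=(4,3,0,0)

Answer: 4 0 0 0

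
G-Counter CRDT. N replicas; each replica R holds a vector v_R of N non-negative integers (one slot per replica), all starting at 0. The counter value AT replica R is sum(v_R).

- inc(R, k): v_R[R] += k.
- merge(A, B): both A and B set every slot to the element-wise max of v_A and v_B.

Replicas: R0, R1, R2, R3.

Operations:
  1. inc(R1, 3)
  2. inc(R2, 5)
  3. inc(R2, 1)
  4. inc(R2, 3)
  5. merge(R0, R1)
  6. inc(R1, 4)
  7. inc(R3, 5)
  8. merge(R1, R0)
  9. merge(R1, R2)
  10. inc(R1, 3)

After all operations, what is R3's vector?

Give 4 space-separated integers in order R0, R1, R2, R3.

Op 1: inc R1 by 3 -> R1=(0,3,0,0) value=3
Op 2: inc R2 by 5 -> R2=(0,0,5,0) value=5
Op 3: inc R2 by 1 -> R2=(0,0,6,0) value=6
Op 4: inc R2 by 3 -> R2=(0,0,9,0) value=9
Op 5: merge R0<->R1 -> R0=(0,3,0,0) R1=(0,3,0,0)
Op 6: inc R1 by 4 -> R1=(0,7,0,0) value=7
Op 7: inc R3 by 5 -> R3=(0,0,0,5) value=5
Op 8: merge R1<->R0 -> R1=(0,7,0,0) R0=(0,7,0,0)
Op 9: merge R1<->R2 -> R1=(0,7,9,0) R2=(0,7,9,0)
Op 10: inc R1 by 3 -> R1=(0,10,9,0) value=19

Answer: 0 0 0 5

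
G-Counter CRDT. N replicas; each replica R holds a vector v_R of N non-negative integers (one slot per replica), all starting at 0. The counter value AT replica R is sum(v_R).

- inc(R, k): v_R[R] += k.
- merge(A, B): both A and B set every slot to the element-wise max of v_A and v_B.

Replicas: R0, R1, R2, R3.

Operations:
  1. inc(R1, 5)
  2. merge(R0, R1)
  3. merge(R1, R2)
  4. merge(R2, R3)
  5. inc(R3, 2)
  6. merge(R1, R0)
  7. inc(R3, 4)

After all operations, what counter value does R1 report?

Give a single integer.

Op 1: inc R1 by 5 -> R1=(0,5,0,0) value=5
Op 2: merge R0<->R1 -> R0=(0,5,0,0) R1=(0,5,0,0)
Op 3: merge R1<->R2 -> R1=(0,5,0,0) R2=(0,5,0,0)
Op 4: merge R2<->R3 -> R2=(0,5,0,0) R3=(0,5,0,0)
Op 5: inc R3 by 2 -> R3=(0,5,0,2) value=7
Op 6: merge R1<->R0 -> R1=(0,5,0,0) R0=(0,5,0,0)
Op 7: inc R3 by 4 -> R3=(0,5,0,6) value=11

Answer: 5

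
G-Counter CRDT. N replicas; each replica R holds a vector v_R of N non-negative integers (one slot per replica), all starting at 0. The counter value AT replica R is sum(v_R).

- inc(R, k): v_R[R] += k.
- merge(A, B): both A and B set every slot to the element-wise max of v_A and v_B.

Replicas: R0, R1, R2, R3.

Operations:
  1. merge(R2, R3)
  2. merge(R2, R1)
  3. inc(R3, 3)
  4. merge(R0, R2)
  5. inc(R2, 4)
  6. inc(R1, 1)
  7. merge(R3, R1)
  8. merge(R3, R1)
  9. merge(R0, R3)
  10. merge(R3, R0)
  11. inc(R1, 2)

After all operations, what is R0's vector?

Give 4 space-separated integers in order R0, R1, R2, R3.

Answer: 0 1 0 3

Derivation:
Op 1: merge R2<->R3 -> R2=(0,0,0,0) R3=(0,0,0,0)
Op 2: merge R2<->R1 -> R2=(0,0,0,0) R1=(0,0,0,0)
Op 3: inc R3 by 3 -> R3=(0,0,0,3) value=3
Op 4: merge R0<->R2 -> R0=(0,0,0,0) R2=(0,0,0,0)
Op 5: inc R2 by 4 -> R2=(0,0,4,0) value=4
Op 6: inc R1 by 1 -> R1=(0,1,0,0) value=1
Op 7: merge R3<->R1 -> R3=(0,1,0,3) R1=(0,1,0,3)
Op 8: merge R3<->R1 -> R3=(0,1,0,3) R1=(0,1,0,3)
Op 9: merge R0<->R3 -> R0=(0,1,0,3) R3=(0,1,0,3)
Op 10: merge R3<->R0 -> R3=(0,1,0,3) R0=(0,1,0,3)
Op 11: inc R1 by 2 -> R1=(0,3,0,3) value=6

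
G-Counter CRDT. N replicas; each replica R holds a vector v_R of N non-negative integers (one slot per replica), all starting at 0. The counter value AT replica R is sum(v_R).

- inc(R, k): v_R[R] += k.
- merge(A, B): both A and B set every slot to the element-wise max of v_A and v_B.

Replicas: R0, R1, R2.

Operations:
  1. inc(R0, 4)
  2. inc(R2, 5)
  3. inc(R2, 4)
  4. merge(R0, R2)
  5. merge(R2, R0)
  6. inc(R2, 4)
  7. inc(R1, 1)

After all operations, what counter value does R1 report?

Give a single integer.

Answer: 1

Derivation:
Op 1: inc R0 by 4 -> R0=(4,0,0) value=4
Op 2: inc R2 by 5 -> R2=(0,0,5) value=5
Op 3: inc R2 by 4 -> R2=(0,0,9) value=9
Op 4: merge R0<->R2 -> R0=(4,0,9) R2=(4,0,9)
Op 5: merge R2<->R0 -> R2=(4,0,9) R0=(4,0,9)
Op 6: inc R2 by 4 -> R2=(4,0,13) value=17
Op 7: inc R1 by 1 -> R1=(0,1,0) value=1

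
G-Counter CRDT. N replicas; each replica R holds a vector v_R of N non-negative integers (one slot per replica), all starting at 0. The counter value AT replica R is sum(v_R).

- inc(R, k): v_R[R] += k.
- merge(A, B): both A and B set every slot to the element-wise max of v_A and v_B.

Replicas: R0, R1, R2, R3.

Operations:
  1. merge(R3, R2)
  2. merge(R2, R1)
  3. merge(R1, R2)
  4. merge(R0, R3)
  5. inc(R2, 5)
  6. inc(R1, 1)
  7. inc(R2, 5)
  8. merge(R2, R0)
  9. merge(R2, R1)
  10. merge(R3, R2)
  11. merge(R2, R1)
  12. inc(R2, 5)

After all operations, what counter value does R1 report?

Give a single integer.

Op 1: merge R3<->R2 -> R3=(0,0,0,0) R2=(0,0,0,0)
Op 2: merge R2<->R1 -> R2=(0,0,0,0) R1=(0,0,0,0)
Op 3: merge R1<->R2 -> R1=(0,0,0,0) R2=(0,0,0,0)
Op 4: merge R0<->R3 -> R0=(0,0,0,0) R3=(0,0,0,0)
Op 5: inc R2 by 5 -> R2=(0,0,5,0) value=5
Op 6: inc R1 by 1 -> R1=(0,1,0,0) value=1
Op 7: inc R2 by 5 -> R2=(0,0,10,0) value=10
Op 8: merge R2<->R0 -> R2=(0,0,10,0) R0=(0,0,10,0)
Op 9: merge R2<->R1 -> R2=(0,1,10,0) R1=(0,1,10,0)
Op 10: merge R3<->R2 -> R3=(0,1,10,0) R2=(0,1,10,0)
Op 11: merge R2<->R1 -> R2=(0,1,10,0) R1=(0,1,10,0)
Op 12: inc R2 by 5 -> R2=(0,1,15,0) value=16

Answer: 11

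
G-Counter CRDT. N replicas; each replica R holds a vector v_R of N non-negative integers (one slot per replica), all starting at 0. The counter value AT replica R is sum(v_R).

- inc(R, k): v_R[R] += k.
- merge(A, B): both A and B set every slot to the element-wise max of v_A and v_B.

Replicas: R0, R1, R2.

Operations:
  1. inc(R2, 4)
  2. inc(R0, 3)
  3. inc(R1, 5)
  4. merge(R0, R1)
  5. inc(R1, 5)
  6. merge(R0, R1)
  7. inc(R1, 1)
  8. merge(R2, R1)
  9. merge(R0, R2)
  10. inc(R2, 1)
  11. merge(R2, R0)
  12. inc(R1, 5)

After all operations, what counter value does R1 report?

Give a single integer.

Answer: 23

Derivation:
Op 1: inc R2 by 4 -> R2=(0,0,4) value=4
Op 2: inc R0 by 3 -> R0=(3,0,0) value=3
Op 3: inc R1 by 5 -> R1=(0,5,0) value=5
Op 4: merge R0<->R1 -> R0=(3,5,0) R1=(3,5,0)
Op 5: inc R1 by 5 -> R1=(3,10,0) value=13
Op 6: merge R0<->R1 -> R0=(3,10,0) R1=(3,10,0)
Op 7: inc R1 by 1 -> R1=(3,11,0) value=14
Op 8: merge R2<->R1 -> R2=(3,11,4) R1=(3,11,4)
Op 9: merge R0<->R2 -> R0=(3,11,4) R2=(3,11,4)
Op 10: inc R2 by 1 -> R2=(3,11,5) value=19
Op 11: merge R2<->R0 -> R2=(3,11,5) R0=(3,11,5)
Op 12: inc R1 by 5 -> R1=(3,16,4) value=23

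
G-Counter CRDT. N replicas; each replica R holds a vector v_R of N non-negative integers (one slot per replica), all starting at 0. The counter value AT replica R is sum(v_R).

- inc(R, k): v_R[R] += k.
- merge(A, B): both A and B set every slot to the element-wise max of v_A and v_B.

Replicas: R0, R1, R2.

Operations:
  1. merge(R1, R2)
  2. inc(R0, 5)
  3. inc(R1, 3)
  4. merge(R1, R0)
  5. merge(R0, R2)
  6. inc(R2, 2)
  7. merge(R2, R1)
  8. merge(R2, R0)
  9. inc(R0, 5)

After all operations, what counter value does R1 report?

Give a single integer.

Answer: 10

Derivation:
Op 1: merge R1<->R2 -> R1=(0,0,0) R2=(0,0,0)
Op 2: inc R0 by 5 -> R0=(5,0,0) value=5
Op 3: inc R1 by 3 -> R1=(0,3,0) value=3
Op 4: merge R1<->R0 -> R1=(5,3,0) R0=(5,3,0)
Op 5: merge R0<->R2 -> R0=(5,3,0) R2=(5,3,0)
Op 6: inc R2 by 2 -> R2=(5,3,2) value=10
Op 7: merge R2<->R1 -> R2=(5,3,2) R1=(5,3,2)
Op 8: merge R2<->R0 -> R2=(5,3,2) R0=(5,3,2)
Op 9: inc R0 by 5 -> R0=(10,3,2) value=15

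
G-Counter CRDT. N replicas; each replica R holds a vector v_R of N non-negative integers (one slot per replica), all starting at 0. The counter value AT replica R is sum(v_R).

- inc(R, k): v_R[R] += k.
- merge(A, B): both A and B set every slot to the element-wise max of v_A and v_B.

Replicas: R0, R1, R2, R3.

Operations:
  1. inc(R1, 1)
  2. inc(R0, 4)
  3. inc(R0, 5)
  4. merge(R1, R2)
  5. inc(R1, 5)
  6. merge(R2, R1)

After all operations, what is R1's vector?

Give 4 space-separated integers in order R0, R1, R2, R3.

Answer: 0 6 0 0

Derivation:
Op 1: inc R1 by 1 -> R1=(0,1,0,0) value=1
Op 2: inc R0 by 4 -> R0=(4,0,0,0) value=4
Op 3: inc R0 by 5 -> R0=(9,0,0,0) value=9
Op 4: merge R1<->R2 -> R1=(0,1,0,0) R2=(0,1,0,0)
Op 5: inc R1 by 5 -> R1=(0,6,0,0) value=6
Op 6: merge R2<->R1 -> R2=(0,6,0,0) R1=(0,6,0,0)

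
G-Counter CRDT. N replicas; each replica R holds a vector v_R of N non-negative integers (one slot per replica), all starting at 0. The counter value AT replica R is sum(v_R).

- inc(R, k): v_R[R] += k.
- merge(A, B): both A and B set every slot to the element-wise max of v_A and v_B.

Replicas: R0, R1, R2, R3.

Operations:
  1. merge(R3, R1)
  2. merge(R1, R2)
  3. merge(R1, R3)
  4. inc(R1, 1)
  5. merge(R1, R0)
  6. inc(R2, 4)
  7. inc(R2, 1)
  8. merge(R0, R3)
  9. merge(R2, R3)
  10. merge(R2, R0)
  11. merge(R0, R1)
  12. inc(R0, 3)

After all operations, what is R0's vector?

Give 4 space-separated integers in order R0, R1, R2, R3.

Op 1: merge R3<->R1 -> R3=(0,0,0,0) R1=(0,0,0,0)
Op 2: merge R1<->R2 -> R1=(0,0,0,0) R2=(0,0,0,0)
Op 3: merge R1<->R3 -> R1=(0,0,0,0) R3=(0,0,0,0)
Op 4: inc R1 by 1 -> R1=(0,1,0,0) value=1
Op 5: merge R1<->R0 -> R1=(0,1,0,0) R0=(0,1,0,0)
Op 6: inc R2 by 4 -> R2=(0,0,4,0) value=4
Op 7: inc R2 by 1 -> R2=(0,0,5,0) value=5
Op 8: merge R0<->R3 -> R0=(0,1,0,0) R3=(0,1,0,0)
Op 9: merge R2<->R3 -> R2=(0,1,5,0) R3=(0,1,5,0)
Op 10: merge R2<->R0 -> R2=(0,1,5,0) R0=(0,1,5,0)
Op 11: merge R0<->R1 -> R0=(0,1,5,0) R1=(0,1,5,0)
Op 12: inc R0 by 3 -> R0=(3,1,5,0) value=9

Answer: 3 1 5 0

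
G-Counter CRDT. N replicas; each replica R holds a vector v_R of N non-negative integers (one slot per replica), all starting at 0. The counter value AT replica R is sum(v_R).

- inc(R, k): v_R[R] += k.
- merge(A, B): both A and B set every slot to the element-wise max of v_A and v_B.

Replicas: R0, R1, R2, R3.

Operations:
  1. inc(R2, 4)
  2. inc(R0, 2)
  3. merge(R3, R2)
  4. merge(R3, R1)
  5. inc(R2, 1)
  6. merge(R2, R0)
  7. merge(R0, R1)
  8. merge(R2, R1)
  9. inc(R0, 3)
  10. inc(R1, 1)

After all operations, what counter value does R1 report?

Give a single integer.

Op 1: inc R2 by 4 -> R2=(0,0,4,0) value=4
Op 2: inc R0 by 2 -> R0=(2,0,0,0) value=2
Op 3: merge R3<->R2 -> R3=(0,0,4,0) R2=(0,0,4,0)
Op 4: merge R3<->R1 -> R3=(0,0,4,0) R1=(0,0,4,0)
Op 5: inc R2 by 1 -> R2=(0,0,5,0) value=5
Op 6: merge R2<->R0 -> R2=(2,0,5,0) R0=(2,0,5,0)
Op 7: merge R0<->R1 -> R0=(2,0,5,0) R1=(2,0,5,0)
Op 8: merge R2<->R1 -> R2=(2,0,5,0) R1=(2,0,5,0)
Op 9: inc R0 by 3 -> R0=(5,0,5,0) value=10
Op 10: inc R1 by 1 -> R1=(2,1,5,0) value=8

Answer: 8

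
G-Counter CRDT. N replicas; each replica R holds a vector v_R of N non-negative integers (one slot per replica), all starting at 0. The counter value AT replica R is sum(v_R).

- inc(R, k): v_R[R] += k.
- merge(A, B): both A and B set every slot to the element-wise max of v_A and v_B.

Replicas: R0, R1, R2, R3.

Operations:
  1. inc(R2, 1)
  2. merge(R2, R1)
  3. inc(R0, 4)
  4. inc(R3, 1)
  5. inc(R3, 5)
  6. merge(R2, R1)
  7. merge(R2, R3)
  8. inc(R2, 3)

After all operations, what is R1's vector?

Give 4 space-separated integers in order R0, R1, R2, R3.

Answer: 0 0 1 0

Derivation:
Op 1: inc R2 by 1 -> R2=(0,0,1,0) value=1
Op 2: merge R2<->R1 -> R2=(0,0,1,0) R1=(0,0,1,0)
Op 3: inc R0 by 4 -> R0=(4,0,0,0) value=4
Op 4: inc R3 by 1 -> R3=(0,0,0,1) value=1
Op 5: inc R3 by 5 -> R3=(0,0,0,6) value=6
Op 6: merge R2<->R1 -> R2=(0,0,1,0) R1=(0,0,1,0)
Op 7: merge R2<->R3 -> R2=(0,0,1,6) R3=(0,0,1,6)
Op 8: inc R2 by 3 -> R2=(0,0,4,6) value=10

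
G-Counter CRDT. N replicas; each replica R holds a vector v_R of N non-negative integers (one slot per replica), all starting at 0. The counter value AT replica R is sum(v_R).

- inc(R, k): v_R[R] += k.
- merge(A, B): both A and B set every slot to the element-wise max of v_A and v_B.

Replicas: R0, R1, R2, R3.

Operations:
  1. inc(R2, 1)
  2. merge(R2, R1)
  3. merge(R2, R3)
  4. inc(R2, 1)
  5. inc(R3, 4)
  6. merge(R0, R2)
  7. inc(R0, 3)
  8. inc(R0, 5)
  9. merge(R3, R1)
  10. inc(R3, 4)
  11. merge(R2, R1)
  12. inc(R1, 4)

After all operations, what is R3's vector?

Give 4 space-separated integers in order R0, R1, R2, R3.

Answer: 0 0 1 8

Derivation:
Op 1: inc R2 by 1 -> R2=(0,0,1,0) value=1
Op 2: merge R2<->R1 -> R2=(0,0,1,0) R1=(0,0,1,0)
Op 3: merge R2<->R3 -> R2=(0,0,1,0) R3=(0,0,1,0)
Op 4: inc R2 by 1 -> R2=(0,0,2,0) value=2
Op 5: inc R3 by 4 -> R3=(0,0,1,4) value=5
Op 6: merge R0<->R2 -> R0=(0,0,2,0) R2=(0,0,2,0)
Op 7: inc R0 by 3 -> R0=(3,0,2,0) value=5
Op 8: inc R0 by 5 -> R0=(8,0,2,0) value=10
Op 9: merge R3<->R1 -> R3=(0,0,1,4) R1=(0,0,1,4)
Op 10: inc R3 by 4 -> R3=(0,0,1,8) value=9
Op 11: merge R2<->R1 -> R2=(0,0,2,4) R1=(0,0,2,4)
Op 12: inc R1 by 4 -> R1=(0,4,2,4) value=10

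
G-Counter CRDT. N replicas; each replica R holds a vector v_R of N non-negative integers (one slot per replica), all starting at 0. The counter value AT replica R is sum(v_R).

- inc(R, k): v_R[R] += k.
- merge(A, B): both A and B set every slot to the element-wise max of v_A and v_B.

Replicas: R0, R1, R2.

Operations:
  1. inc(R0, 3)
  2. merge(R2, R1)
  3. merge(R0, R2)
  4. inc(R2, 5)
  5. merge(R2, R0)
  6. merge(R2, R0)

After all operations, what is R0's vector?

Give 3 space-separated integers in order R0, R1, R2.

Answer: 3 0 5

Derivation:
Op 1: inc R0 by 3 -> R0=(3,0,0) value=3
Op 2: merge R2<->R1 -> R2=(0,0,0) R1=(0,0,0)
Op 3: merge R0<->R2 -> R0=(3,0,0) R2=(3,0,0)
Op 4: inc R2 by 5 -> R2=(3,0,5) value=8
Op 5: merge R2<->R0 -> R2=(3,0,5) R0=(3,0,5)
Op 6: merge R2<->R0 -> R2=(3,0,5) R0=(3,0,5)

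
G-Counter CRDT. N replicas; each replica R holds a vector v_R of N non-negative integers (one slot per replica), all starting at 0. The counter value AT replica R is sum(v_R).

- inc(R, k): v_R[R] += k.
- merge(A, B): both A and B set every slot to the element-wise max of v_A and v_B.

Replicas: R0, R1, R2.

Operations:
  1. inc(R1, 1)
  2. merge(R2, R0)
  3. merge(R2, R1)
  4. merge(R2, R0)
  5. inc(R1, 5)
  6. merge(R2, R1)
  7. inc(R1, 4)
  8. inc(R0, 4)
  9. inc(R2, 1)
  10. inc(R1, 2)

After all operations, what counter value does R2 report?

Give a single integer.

Op 1: inc R1 by 1 -> R1=(0,1,0) value=1
Op 2: merge R2<->R0 -> R2=(0,0,0) R0=(0,0,0)
Op 3: merge R2<->R1 -> R2=(0,1,0) R1=(0,1,0)
Op 4: merge R2<->R0 -> R2=(0,1,0) R0=(0,1,0)
Op 5: inc R1 by 5 -> R1=(0,6,0) value=6
Op 6: merge R2<->R1 -> R2=(0,6,0) R1=(0,6,0)
Op 7: inc R1 by 4 -> R1=(0,10,0) value=10
Op 8: inc R0 by 4 -> R0=(4,1,0) value=5
Op 9: inc R2 by 1 -> R2=(0,6,1) value=7
Op 10: inc R1 by 2 -> R1=(0,12,0) value=12

Answer: 7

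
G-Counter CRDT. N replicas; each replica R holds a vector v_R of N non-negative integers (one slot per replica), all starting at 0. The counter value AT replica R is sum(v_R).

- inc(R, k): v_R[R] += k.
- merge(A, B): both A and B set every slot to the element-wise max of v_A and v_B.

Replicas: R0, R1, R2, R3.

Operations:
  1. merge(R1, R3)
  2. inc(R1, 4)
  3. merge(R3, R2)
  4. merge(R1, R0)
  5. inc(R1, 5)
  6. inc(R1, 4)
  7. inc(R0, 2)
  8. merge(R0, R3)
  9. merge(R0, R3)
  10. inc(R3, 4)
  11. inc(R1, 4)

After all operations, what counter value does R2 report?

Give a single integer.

Op 1: merge R1<->R3 -> R1=(0,0,0,0) R3=(0,0,0,0)
Op 2: inc R1 by 4 -> R1=(0,4,0,0) value=4
Op 3: merge R3<->R2 -> R3=(0,0,0,0) R2=(0,0,0,0)
Op 4: merge R1<->R0 -> R1=(0,4,0,0) R0=(0,4,0,0)
Op 5: inc R1 by 5 -> R1=(0,9,0,0) value=9
Op 6: inc R1 by 4 -> R1=(0,13,0,0) value=13
Op 7: inc R0 by 2 -> R0=(2,4,0,0) value=6
Op 8: merge R0<->R3 -> R0=(2,4,0,0) R3=(2,4,0,0)
Op 9: merge R0<->R3 -> R0=(2,4,0,0) R3=(2,4,0,0)
Op 10: inc R3 by 4 -> R3=(2,4,0,4) value=10
Op 11: inc R1 by 4 -> R1=(0,17,0,0) value=17

Answer: 0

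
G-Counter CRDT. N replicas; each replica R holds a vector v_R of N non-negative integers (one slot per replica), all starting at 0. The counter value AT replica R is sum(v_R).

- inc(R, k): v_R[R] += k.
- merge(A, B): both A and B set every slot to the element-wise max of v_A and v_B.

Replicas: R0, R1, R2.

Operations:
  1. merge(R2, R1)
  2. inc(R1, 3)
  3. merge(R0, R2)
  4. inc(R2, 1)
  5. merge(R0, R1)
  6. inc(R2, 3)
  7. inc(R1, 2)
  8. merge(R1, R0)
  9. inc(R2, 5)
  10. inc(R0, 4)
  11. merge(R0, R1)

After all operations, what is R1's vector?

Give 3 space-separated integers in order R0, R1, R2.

Op 1: merge R2<->R1 -> R2=(0,0,0) R1=(0,0,0)
Op 2: inc R1 by 3 -> R1=(0,3,0) value=3
Op 3: merge R0<->R2 -> R0=(0,0,0) R2=(0,0,0)
Op 4: inc R2 by 1 -> R2=(0,0,1) value=1
Op 5: merge R0<->R1 -> R0=(0,3,0) R1=(0,3,0)
Op 6: inc R2 by 3 -> R2=(0,0,4) value=4
Op 7: inc R1 by 2 -> R1=(0,5,0) value=5
Op 8: merge R1<->R0 -> R1=(0,5,0) R0=(0,5,0)
Op 9: inc R2 by 5 -> R2=(0,0,9) value=9
Op 10: inc R0 by 4 -> R0=(4,5,0) value=9
Op 11: merge R0<->R1 -> R0=(4,5,0) R1=(4,5,0)

Answer: 4 5 0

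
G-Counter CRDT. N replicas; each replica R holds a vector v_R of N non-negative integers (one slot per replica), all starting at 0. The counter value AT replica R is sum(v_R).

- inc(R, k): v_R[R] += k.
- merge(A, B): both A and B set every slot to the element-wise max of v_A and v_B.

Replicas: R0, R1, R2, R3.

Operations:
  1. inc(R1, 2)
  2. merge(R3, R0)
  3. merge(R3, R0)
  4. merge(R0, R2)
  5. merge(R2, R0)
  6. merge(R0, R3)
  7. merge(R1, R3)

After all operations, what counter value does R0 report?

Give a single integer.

Op 1: inc R1 by 2 -> R1=(0,2,0,0) value=2
Op 2: merge R3<->R0 -> R3=(0,0,0,0) R0=(0,0,0,0)
Op 3: merge R3<->R0 -> R3=(0,0,0,0) R0=(0,0,0,0)
Op 4: merge R0<->R2 -> R0=(0,0,0,0) R2=(0,0,0,0)
Op 5: merge R2<->R0 -> R2=(0,0,0,0) R0=(0,0,0,0)
Op 6: merge R0<->R3 -> R0=(0,0,0,0) R3=(0,0,0,0)
Op 7: merge R1<->R3 -> R1=(0,2,0,0) R3=(0,2,0,0)

Answer: 0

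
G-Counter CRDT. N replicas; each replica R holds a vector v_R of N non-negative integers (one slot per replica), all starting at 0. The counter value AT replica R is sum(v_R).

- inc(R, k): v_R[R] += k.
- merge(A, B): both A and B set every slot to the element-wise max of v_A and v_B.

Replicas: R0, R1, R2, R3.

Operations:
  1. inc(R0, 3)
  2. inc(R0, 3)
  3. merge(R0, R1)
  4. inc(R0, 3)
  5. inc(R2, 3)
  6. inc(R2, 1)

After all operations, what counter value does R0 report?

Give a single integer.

Answer: 9

Derivation:
Op 1: inc R0 by 3 -> R0=(3,0,0,0) value=3
Op 2: inc R0 by 3 -> R0=(6,0,0,0) value=6
Op 3: merge R0<->R1 -> R0=(6,0,0,0) R1=(6,0,0,0)
Op 4: inc R0 by 3 -> R0=(9,0,0,0) value=9
Op 5: inc R2 by 3 -> R2=(0,0,3,0) value=3
Op 6: inc R2 by 1 -> R2=(0,0,4,0) value=4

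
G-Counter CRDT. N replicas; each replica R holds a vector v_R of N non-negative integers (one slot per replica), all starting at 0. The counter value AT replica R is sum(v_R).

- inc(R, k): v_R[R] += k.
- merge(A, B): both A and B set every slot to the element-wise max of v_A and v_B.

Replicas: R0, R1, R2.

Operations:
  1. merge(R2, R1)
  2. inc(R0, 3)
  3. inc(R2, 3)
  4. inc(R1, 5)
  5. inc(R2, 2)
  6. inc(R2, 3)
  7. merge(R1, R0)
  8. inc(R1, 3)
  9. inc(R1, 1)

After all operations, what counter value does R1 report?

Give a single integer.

Answer: 12

Derivation:
Op 1: merge R2<->R1 -> R2=(0,0,0) R1=(0,0,0)
Op 2: inc R0 by 3 -> R0=(3,0,0) value=3
Op 3: inc R2 by 3 -> R2=(0,0,3) value=3
Op 4: inc R1 by 5 -> R1=(0,5,0) value=5
Op 5: inc R2 by 2 -> R2=(0,0,5) value=5
Op 6: inc R2 by 3 -> R2=(0,0,8) value=8
Op 7: merge R1<->R0 -> R1=(3,5,0) R0=(3,5,0)
Op 8: inc R1 by 3 -> R1=(3,8,0) value=11
Op 9: inc R1 by 1 -> R1=(3,9,0) value=12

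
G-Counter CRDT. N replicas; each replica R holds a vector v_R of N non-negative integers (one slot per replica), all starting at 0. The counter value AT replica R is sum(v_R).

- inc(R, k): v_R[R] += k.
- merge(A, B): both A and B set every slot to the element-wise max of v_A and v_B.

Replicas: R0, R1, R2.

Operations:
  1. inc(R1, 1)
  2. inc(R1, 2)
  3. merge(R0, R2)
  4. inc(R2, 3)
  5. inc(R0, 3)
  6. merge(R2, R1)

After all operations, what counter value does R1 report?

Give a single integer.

Answer: 6

Derivation:
Op 1: inc R1 by 1 -> R1=(0,1,0) value=1
Op 2: inc R1 by 2 -> R1=(0,3,0) value=3
Op 3: merge R0<->R2 -> R0=(0,0,0) R2=(0,0,0)
Op 4: inc R2 by 3 -> R2=(0,0,3) value=3
Op 5: inc R0 by 3 -> R0=(3,0,0) value=3
Op 6: merge R2<->R1 -> R2=(0,3,3) R1=(0,3,3)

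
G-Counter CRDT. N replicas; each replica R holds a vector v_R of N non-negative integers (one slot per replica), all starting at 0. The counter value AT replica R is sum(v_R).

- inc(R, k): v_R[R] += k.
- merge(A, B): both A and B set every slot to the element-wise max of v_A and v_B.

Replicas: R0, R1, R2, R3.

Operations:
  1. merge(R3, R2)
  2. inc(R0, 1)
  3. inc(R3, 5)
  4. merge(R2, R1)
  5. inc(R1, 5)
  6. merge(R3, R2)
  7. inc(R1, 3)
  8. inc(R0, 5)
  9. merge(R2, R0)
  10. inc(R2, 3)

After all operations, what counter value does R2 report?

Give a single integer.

Answer: 14

Derivation:
Op 1: merge R3<->R2 -> R3=(0,0,0,0) R2=(0,0,0,0)
Op 2: inc R0 by 1 -> R0=(1,0,0,0) value=1
Op 3: inc R3 by 5 -> R3=(0,0,0,5) value=5
Op 4: merge R2<->R1 -> R2=(0,0,0,0) R1=(0,0,0,0)
Op 5: inc R1 by 5 -> R1=(0,5,0,0) value=5
Op 6: merge R3<->R2 -> R3=(0,0,0,5) R2=(0,0,0,5)
Op 7: inc R1 by 3 -> R1=(0,8,0,0) value=8
Op 8: inc R0 by 5 -> R0=(6,0,0,0) value=6
Op 9: merge R2<->R0 -> R2=(6,0,0,5) R0=(6,0,0,5)
Op 10: inc R2 by 3 -> R2=(6,0,3,5) value=14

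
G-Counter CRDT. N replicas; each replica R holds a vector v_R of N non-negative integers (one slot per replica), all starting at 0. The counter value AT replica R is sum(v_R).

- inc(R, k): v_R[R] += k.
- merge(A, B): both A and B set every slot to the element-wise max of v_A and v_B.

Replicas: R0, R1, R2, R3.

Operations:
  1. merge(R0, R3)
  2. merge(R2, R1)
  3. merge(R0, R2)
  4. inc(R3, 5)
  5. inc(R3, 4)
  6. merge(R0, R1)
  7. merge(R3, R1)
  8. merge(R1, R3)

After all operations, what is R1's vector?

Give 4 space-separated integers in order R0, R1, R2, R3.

Answer: 0 0 0 9

Derivation:
Op 1: merge R0<->R3 -> R0=(0,0,0,0) R3=(0,0,0,0)
Op 2: merge R2<->R1 -> R2=(0,0,0,0) R1=(0,0,0,0)
Op 3: merge R0<->R2 -> R0=(0,0,0,0) R2=(0,0,0,0)
Op 4: inc R3 by 5 -> R3=(0,0,0,5) value=5
Op 5: inc R3 by 4 -> R3=(0,0,0,9) value=9
Op 6: merge R0<->R1 -> R0=(0,0,0,0) R1=(0,0,0,0)
Op 7: merge R3<->R1 -> R3=(0,0,0,9) R1=(0,0,0,9)
Op 8: merge R1<->R3 -> R1=(0,0,0,9) R3=(0,0,0,9)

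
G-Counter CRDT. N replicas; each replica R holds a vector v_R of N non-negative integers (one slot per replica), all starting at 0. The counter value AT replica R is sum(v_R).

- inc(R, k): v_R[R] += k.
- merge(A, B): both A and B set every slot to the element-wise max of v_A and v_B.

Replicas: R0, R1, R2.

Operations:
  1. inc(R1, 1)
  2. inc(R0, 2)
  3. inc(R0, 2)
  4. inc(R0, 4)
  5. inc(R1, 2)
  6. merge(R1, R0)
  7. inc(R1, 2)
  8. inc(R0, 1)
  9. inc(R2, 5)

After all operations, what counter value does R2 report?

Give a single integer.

Op 1: inc R1 by 1 -> R1=(0,1,0) value=1
Op 2: inc R0 by 2 -> R0=(2,0,0) value=2
Op 3: inc R0 by 2 -> R0=(4,0,0) value=4
Op 4: inc R0 by 4 -> R0=(8,0,0) value=8
Op 5: inc R1 by 2 -> R1=(0,3,0) value=3
Op 6: merge R1<->R0 -> R1=(8,3,0) R0=(8,3,0)
Op 7: inc R1 by 2 -> R1=(8,5,0) value=13
Op 8: inc R0 by 1 -> R0=(9,3,0) value=12
Op 9: inc R2 by 5 -> R2=(0,0,5) value=5

Answer: 5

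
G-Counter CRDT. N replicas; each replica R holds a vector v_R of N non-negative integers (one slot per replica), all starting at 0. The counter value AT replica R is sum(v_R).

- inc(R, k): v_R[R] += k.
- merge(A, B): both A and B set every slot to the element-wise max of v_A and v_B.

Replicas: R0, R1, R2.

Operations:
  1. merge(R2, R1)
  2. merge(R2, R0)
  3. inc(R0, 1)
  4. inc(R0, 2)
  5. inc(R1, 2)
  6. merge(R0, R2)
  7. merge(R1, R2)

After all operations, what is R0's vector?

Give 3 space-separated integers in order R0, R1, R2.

Op 1: merge R2<->R1 -> R2=(0,0,0) R1=(0,0,0)
Op 2: merge R2<->R0 -> R2=(0,0,0) R0=(0,0,0)
Op 3: inc R0 by 1 -> R0=(1,0,0) value=1
Op 4: inc R0 by 2 -> R0=(3,0,0) value=3
Op 5: inc R1 by 2 -> R1=(0,2,0) value=2
Op 6: merge R0<->R2 -> R0=(3,0,0) R2=(3,0,0)
Op 7: merge R1<->R2 -> R1=(3,2,0) R2=(3,2,0)

Answer: 3 0 0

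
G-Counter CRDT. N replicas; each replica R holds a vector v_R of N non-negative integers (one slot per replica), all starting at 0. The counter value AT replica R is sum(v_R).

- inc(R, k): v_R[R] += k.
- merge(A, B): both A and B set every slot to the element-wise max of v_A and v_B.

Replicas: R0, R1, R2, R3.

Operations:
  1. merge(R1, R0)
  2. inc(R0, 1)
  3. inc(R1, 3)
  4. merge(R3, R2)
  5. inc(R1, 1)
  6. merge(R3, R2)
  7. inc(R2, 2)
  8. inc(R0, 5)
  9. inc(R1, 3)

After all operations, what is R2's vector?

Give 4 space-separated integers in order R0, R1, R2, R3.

Answer: 0 0 2 0

Derivation:
Op 1: merge R1<->R0 -> R1=(0,0,0,0) R0=(0,0,0,0)
Op 2: inc R0 by 1 -> R0=(1,0,0,0) value=1
Op 3: inc R1 by 3 -> R1=(0,3,0,0) value=3
Op 4: merge R3<->R2 -> R3=(0,0,0,0) R2=(0,0,0,0)
Op 5: inc R1 by 1 -> R1=(0,4,0,0) value=4
Op 6: merge R3<->R2 -> R3=(0,0,0,0) R2=(0,0,0,0)
Op 7: inc R2 by 2 -> R2=(0,0,2,0) value=2
Op 8: inc R0 by 5 -> R0=(6,0,0,0) value=6
Op 9: inc R1 by 3 -> R1=(0,7,0,0) value=7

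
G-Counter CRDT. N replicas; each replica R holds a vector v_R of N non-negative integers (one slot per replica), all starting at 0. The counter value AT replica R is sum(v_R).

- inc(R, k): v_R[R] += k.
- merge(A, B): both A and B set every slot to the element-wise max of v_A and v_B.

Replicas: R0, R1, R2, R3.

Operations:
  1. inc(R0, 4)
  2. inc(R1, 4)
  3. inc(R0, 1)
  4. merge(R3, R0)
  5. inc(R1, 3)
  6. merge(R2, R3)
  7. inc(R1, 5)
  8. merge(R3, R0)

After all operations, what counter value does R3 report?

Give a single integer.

Answer: 5

Derivation:
Op 1: inc R0 by 4 -> R0=(4,0,0,0) value=4
Op 2: inc R1 by 4 -> R1=(0,4,0,0) value=4
Op 3: inc R0 by 1 -> R0=(5,0,0,0) value=5
Op 4: merge R3<->R0 -> R3=(5,0,0,0) R0=(5,0,0,0)
Op 5: inc R1 by 3 -> R1=(0,7,0,0) value=7
Op 6: merge R2<->R3 -> R2=(5,0,0,0) R3=(5,0,0,0)
Op 7: inc R1 by 5 -> R1=(0,12,0,0) value=12
Op 8: merge R3<->R0 -> R3=(5,0,0,0) R0=(5,0,0,0)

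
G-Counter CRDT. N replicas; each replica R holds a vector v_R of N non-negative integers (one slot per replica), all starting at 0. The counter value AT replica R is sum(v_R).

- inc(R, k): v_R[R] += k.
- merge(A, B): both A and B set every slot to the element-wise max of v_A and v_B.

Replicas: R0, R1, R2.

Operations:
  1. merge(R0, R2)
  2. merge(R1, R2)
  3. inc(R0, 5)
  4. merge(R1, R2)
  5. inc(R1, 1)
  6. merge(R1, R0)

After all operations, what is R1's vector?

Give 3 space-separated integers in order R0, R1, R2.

Op 1: merge R0<->R2 -> R0=(0,0,0) R2=(0,0,0)
Op 2: merge R1<->R2 -> R1=(0,0,0) R2=(0,0,0)
Op 3: inc R0 by 5 -> R0=(5,0,0) value=5
Op 4: merge R1<->R2 -> R1=(0,0,0) R2=(0,0,0)
Op 5: inc R1 by 1 -> R1=(0,1,0) value=1
Op 6: merge R1<->R0 -> R1=(5,1,0) R0=(5,1,0)

Answer: 5 1 0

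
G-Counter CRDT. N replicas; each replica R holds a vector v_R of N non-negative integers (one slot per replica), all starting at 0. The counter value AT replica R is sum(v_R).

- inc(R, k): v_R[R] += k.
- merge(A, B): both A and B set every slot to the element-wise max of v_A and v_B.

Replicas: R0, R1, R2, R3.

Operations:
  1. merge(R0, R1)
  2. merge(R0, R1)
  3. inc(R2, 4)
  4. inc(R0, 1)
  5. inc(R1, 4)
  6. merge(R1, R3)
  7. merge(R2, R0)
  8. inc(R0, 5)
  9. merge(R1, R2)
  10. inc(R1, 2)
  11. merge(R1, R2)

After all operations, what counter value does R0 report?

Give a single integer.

Op 1: merge R0<->R1 -> R0=(0,0,0,0) R1=(0,0,0,0)
Op 2: merge R0<->R1 -> R0=(0,0,0,0) R1=(0,0,0,0)
Op 3: inc R2 by 4 -> R2=(0,0,4,0) value=4
Op 4: inc R0 by 1 -> R0=(1,0,0,0) value=1
Op 5: inc R1 by 4 -> R1=(0,4,0,0) value=4
Op 6: merge R1<->R3 -> R1=(0,4,0,0) R3=(0,4,0,0)
Op 7: merge R2<->R0 -> R2=(1,0,4,0) R0=(1,0,4,0)
Op 8: inc R0 by 5 -> R0=(6,0,4,0) value=10
Op 9: merge R1<->R2 -> R1=(1,4,4,0) R2=(1,4,4,0)
Op 10: inc R1 by 2 -> R1=(1,6,4,0) value=11
Op 11: merge R1<->R2 -> R1=(1,6,4,0) R2=(1,6,4,0)

Answer: 10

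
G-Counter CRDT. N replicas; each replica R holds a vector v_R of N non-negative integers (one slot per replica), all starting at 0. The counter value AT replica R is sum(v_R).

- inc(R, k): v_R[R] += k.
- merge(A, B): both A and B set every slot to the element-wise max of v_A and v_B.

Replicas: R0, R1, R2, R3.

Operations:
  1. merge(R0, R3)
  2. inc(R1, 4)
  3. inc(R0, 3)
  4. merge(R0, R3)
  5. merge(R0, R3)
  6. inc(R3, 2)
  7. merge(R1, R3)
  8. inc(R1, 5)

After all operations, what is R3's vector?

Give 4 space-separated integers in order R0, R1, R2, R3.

Answer: 3 4 0 2

Derivation:
Op 1: merge R0<->R3 -> R0=(0,0,0,0) R3=(0,0,0,0)
Op 2: inc R1 by 4 -> R1=(0,4,0,0) value=4
Op 3: inc R0 by 3 -> R0=(3,0,0,0) value=3
Op 4: merge R0<->R3 -> R0=(3,0,0,0) R3=(3,0,0,0)
Op 5: merge R0<->R3 -> R0=(3,0,0,0) R3=(3,0,0,0)
Op 6: inc R3 by 2 -> R3=(3,0,0,2) value=5
Op 7: merge R1<->R3 -> R1=(3,4,0,2) R3=(3,4,0,2)
Op 8: inc R1 by 5 -> R1=(3,9,0,2) value=14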